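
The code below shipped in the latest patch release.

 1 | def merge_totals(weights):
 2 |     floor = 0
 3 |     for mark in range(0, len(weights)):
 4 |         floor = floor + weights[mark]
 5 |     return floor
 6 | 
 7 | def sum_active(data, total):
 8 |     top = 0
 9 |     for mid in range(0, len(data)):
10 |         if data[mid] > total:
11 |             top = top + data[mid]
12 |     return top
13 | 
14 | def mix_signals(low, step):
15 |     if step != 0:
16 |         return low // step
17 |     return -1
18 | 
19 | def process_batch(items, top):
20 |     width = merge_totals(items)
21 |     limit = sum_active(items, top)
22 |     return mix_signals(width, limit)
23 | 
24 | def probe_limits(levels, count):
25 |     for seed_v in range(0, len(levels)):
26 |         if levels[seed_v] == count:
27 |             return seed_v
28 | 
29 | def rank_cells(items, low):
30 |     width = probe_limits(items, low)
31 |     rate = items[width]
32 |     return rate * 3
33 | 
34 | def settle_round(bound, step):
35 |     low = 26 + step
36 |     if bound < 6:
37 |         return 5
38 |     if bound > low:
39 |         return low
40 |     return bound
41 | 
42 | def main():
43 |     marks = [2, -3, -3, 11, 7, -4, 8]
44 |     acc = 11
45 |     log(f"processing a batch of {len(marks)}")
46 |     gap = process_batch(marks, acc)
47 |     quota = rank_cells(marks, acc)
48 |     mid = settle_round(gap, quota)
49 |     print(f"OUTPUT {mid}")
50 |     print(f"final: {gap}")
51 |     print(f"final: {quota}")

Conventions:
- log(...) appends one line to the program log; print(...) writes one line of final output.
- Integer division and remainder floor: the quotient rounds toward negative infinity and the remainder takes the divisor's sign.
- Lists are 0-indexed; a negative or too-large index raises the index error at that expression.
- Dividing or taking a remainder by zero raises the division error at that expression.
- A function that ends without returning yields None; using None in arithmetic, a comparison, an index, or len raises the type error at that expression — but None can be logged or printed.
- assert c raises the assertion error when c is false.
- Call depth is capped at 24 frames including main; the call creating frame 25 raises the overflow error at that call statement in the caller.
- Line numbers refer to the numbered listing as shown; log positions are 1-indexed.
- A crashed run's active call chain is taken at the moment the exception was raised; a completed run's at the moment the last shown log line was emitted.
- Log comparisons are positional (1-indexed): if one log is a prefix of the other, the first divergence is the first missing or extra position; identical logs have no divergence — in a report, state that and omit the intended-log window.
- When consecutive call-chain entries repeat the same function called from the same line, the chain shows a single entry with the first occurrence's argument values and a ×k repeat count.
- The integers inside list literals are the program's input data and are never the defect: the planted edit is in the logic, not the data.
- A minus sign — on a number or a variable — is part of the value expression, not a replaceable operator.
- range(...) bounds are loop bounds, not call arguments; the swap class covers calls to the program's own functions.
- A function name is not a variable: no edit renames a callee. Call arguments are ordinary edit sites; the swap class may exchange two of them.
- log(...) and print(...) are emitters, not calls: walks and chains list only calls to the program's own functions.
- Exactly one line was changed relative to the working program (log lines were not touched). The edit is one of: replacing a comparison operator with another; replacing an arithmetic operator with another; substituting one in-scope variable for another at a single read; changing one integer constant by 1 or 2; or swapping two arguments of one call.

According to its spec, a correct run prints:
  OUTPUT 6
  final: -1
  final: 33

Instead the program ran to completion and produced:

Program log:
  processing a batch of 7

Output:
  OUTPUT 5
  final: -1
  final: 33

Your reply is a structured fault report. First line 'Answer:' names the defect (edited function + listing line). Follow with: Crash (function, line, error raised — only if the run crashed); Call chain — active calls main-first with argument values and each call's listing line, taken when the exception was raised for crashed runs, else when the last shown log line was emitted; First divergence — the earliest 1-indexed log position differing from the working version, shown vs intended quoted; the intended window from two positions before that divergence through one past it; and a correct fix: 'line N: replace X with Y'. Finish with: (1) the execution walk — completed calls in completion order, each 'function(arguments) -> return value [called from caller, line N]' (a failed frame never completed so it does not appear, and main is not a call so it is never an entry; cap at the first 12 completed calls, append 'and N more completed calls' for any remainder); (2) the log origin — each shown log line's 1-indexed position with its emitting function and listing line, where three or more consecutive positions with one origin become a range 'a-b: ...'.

Answer: the defect is in settle_round at line 37.
Key fact: Log streams are identical — the defect surfaces only in the printed output.
Call chain: main.
First divergence: there is none — every log position agrees.
Execution walk:
  merge_totals([2, -3, -3, 11, 7, -4, 8]) -> 18  [called from process_batch, line 20]
  sum_active([2, -3, -3, 11, 7, -4, 8], 11) -> 0  [called from process_batch, line 21]
  mix_signals(18, 0) -> -1  [called from process_batch, line 22]
  process_batch([2, -3, -3, 11, 7, -4, 8], 11) -> -1  [called from main, line 46]
  probe_limits([2, -3, -3, 11, 7, -4, 8], 11) -> 3  [called from rank_cells, line 30]
  rank_cells([2, -3, -3, 11, 7, -4, 8], 11) -> 33  [called from main, line 47]
  settle_round(-1, 33) -> 5  [called from main, line 48]
Log origins:
  1: from main, line 45
A correct fix: line 37: replace `5` with `6`.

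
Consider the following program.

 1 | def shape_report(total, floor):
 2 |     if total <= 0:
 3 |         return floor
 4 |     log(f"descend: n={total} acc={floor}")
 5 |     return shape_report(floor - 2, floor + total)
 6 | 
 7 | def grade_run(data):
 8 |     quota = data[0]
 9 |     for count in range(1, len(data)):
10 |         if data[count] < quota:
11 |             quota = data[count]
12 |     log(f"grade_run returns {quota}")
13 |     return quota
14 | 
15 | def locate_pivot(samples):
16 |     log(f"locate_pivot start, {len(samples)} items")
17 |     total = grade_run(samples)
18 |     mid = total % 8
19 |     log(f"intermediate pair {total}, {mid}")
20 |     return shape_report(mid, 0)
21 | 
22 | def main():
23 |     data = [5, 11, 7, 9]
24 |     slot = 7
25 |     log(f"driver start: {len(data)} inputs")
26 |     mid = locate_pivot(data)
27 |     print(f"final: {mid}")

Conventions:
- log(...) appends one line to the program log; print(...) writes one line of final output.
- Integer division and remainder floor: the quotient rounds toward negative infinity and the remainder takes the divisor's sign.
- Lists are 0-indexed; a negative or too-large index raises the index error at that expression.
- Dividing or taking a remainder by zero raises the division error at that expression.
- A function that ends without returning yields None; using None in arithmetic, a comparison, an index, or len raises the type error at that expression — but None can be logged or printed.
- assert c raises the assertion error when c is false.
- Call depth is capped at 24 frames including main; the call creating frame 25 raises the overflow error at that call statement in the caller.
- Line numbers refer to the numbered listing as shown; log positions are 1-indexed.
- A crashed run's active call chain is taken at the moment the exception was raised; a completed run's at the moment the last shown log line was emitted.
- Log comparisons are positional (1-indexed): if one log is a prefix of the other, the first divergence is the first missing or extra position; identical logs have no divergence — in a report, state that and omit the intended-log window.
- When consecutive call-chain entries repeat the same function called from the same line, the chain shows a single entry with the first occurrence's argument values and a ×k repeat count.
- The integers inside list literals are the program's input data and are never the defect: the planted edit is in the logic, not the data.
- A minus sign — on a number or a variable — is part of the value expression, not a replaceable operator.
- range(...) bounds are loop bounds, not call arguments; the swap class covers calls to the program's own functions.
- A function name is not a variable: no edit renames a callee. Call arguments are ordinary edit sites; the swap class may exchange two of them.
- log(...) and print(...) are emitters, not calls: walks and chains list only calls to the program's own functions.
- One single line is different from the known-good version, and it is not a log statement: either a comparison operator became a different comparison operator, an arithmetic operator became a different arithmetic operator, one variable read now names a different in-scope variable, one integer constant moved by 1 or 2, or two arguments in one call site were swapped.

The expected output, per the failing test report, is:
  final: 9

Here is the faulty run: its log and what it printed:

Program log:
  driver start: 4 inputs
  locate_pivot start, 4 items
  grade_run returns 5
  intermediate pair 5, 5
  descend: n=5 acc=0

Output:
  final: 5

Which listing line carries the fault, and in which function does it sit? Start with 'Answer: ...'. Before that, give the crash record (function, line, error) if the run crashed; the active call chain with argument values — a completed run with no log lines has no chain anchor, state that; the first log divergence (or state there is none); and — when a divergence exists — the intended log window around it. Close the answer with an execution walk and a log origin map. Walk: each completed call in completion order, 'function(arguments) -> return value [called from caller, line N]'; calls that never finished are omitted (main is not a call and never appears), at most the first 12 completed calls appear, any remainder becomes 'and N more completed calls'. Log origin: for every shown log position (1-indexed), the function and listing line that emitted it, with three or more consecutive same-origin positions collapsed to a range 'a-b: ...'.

Answer: the defect is in shape_report at line 5.
The tell: After 5 matching log lines the faulty run goes silent, while the working version continues with 'descend: n=3 acc=5'.
Call chain: main -> locate_pivot([5, 11, 7, 9]) (called at line 26) -> shape_report(5, 0) (called at line 20).
First divergence: position 6 (shown log ended at 5 lines; the working version continues: 'descend: n=3 acc=5').
Intended log window:
  4: intermediate pair 5, 5
  5: descend: n=5 acc=0
  6: descend: n=3 acc=5
  7: descend: n=1 acc=8
Execution walk:
  grade_run([5, 11, 7, 9]) -> 5  [called from locate_pivot, line 17]
  shape_report(-2, 5) -> 5  [called from shape_report, line 5]
  shape_report(5, 0) -> 5  [called from locate_pivot, line 20]
  locate_pivot([5, 11, 7, 9]) -> 5  [called from main, line 26]
Log origin:
  1: from main, line 25
  2: from locate_pivot, line 16
  3: from grade_run, line 12
  4: from locate_pivot, line 19
  5: from shape_report, line 4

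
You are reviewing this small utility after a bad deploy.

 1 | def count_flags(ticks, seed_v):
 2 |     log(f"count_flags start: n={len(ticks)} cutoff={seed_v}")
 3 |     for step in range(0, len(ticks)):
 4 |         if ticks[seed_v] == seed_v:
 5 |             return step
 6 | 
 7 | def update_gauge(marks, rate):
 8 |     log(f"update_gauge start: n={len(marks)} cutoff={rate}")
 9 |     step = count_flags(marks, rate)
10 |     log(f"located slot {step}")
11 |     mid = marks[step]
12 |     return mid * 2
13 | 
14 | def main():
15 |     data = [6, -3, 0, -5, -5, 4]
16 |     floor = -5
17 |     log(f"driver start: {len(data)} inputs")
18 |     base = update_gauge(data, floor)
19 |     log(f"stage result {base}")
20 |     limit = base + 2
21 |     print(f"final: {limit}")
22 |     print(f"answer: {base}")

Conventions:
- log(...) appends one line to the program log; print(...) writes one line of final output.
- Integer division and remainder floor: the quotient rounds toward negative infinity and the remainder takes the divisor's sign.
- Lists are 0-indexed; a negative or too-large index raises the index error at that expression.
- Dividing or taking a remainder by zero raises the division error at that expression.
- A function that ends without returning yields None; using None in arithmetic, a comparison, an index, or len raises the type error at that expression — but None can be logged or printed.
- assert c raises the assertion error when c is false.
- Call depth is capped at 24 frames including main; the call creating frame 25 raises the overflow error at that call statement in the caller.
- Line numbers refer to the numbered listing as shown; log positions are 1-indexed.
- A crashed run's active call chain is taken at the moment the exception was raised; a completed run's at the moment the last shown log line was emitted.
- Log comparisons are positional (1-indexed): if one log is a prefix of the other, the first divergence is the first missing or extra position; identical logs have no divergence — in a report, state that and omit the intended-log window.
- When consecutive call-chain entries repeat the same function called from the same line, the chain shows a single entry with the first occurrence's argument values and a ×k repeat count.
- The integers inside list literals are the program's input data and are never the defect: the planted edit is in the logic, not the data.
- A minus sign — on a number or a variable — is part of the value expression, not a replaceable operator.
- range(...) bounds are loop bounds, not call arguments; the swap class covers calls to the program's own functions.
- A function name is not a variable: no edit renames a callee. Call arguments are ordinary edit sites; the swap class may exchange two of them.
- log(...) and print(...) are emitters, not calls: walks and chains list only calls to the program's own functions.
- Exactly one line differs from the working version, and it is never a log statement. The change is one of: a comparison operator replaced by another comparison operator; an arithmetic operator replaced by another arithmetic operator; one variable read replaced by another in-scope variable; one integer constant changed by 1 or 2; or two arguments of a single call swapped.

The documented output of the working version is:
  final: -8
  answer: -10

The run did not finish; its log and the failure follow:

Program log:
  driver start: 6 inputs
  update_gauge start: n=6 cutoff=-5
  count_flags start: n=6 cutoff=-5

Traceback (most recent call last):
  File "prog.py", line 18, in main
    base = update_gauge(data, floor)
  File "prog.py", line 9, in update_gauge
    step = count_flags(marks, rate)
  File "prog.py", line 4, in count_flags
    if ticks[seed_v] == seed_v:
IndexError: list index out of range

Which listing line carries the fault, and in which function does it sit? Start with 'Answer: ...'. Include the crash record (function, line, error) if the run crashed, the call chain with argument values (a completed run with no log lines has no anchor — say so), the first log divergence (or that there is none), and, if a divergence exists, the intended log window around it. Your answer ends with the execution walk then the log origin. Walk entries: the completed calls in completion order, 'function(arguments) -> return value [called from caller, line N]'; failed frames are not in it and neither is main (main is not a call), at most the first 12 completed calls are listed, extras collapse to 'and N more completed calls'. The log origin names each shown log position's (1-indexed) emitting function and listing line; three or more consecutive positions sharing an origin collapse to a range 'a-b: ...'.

Answer: the defect is in count_flags at line 4.
Key fact: A complete run would log 'located slot 3' next, but this one stopped at 3 lines.
Crash: count_flags, line 4, IndexError.
Call chain: main -> update_gauge([6, -3, 0, -5, -5, 4], -5) (called at line 18) -> count_flags([6, -3, 0, -5, -5, 4], -5) (called at line 9).
First divergence: position 4; the shown log stops at 3 lines while the working version next logs 'located slot 3'.
Intended log window:
  2: update_gauge start: n=6 cutoff=-5
  3: count_flags start: n=6 cutoff=-5
  4: located slot 3
  5: stage result -10
Execution walk:
  (no call completed)
Origin of each log line:
  1: emitted by main (line 17)
  2: emitted by update_gauge (line 8)
  3: emitted by count_flags (line 2)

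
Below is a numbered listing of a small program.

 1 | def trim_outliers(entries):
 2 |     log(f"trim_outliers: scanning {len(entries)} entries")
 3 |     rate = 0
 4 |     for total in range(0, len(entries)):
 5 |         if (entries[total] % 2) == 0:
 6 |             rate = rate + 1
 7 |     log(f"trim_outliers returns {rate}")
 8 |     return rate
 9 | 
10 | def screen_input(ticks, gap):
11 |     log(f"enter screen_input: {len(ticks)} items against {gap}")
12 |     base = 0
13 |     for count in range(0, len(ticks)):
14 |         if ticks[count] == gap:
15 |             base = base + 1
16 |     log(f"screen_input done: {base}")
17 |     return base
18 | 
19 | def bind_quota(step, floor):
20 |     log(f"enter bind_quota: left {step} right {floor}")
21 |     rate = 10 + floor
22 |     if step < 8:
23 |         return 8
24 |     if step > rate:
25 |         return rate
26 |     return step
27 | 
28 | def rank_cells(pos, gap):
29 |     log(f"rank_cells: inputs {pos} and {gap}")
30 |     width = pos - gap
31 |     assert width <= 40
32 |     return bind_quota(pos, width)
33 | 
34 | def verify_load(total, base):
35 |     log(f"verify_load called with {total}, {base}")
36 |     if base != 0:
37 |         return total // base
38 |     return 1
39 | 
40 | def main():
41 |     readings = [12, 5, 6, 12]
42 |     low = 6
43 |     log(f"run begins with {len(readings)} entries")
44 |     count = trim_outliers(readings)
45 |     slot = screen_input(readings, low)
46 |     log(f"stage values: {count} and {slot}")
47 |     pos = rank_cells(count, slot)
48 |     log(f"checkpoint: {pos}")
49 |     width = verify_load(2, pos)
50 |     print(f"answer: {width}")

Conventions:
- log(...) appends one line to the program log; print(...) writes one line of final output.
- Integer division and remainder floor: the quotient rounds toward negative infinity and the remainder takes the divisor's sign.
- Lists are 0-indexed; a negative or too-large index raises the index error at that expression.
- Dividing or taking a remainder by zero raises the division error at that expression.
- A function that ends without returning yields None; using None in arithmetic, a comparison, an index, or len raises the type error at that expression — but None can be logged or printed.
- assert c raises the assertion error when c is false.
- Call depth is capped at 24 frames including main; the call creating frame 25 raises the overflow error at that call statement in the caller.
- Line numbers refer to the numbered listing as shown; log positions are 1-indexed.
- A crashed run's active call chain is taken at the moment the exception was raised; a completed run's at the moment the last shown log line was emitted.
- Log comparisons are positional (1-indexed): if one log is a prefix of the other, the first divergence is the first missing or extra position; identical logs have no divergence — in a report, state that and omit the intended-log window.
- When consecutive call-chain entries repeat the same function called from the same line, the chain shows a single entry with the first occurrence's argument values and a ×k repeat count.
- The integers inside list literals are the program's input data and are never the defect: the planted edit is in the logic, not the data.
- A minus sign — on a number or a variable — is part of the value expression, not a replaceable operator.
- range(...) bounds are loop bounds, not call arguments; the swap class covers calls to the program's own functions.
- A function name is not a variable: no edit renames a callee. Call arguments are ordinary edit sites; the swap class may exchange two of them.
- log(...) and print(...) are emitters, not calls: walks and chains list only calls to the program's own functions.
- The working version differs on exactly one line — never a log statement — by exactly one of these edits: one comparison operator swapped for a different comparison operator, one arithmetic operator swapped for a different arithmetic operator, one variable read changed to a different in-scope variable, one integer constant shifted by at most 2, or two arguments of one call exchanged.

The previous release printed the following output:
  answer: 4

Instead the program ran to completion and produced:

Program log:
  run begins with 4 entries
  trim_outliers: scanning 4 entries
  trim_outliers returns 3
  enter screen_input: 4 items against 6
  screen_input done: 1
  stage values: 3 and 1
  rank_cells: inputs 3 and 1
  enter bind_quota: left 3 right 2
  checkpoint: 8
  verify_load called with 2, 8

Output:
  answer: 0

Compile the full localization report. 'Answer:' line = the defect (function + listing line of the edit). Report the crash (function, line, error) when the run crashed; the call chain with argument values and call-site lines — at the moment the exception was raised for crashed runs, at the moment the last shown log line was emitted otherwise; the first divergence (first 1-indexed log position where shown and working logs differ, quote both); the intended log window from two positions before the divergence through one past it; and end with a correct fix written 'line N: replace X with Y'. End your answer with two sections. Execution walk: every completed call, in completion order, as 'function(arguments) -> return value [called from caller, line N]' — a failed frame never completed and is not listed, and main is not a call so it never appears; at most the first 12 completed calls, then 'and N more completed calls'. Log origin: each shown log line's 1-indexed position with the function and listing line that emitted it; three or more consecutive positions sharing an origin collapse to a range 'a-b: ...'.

Answer: the defect is in main at line 49.
Key observation: Log line 10 is where behavior first shows: 'verify_load called with 2, 8' appears instead of 'verify_load called with 8, 2'.
Call chain: main -> verify_load(2, 8) (called at line 49).
First divergence: at position 10 the run shows 'verify_load called with 2, 8' where the working version logs 'verify_load called with 8, 2'.
Intended log window:
  8: enter bind_quota: left 3 right 2
  9: checkpoint: 8
  10: verify_load called with 8, 2
Execution walk:
  trim_outliers([12, 5, 6, 12]) -> 3  [called from main, line 44]
  screen_input([12, 5, 6, 12], 6) -> 1  [called from main, line 45]
  bind_quota(3, 2) -> 8  [called from rank_cells, line 32]
  rank_cells(3, 1) -> 8  [called from main, line 47]
  verify_load(2, 8) -> 0  [called from main, line 49]
Origin of each log line:
  1: from main, line 43
  2: from trim_outliers, line 2
  3: from trim_outliers, line 7
  4: from screen_input, line 11
  5: from screen_input, line 16
  6: from main, line 46
  7: from rank_cells, line 29
  8: from bind_quota, line 20
  9: from main, line 48
  10: from verify_load, line 35
A correct fix: line 49: replace `verify_load(2, pos)` with `verify_load(pos, 2)`.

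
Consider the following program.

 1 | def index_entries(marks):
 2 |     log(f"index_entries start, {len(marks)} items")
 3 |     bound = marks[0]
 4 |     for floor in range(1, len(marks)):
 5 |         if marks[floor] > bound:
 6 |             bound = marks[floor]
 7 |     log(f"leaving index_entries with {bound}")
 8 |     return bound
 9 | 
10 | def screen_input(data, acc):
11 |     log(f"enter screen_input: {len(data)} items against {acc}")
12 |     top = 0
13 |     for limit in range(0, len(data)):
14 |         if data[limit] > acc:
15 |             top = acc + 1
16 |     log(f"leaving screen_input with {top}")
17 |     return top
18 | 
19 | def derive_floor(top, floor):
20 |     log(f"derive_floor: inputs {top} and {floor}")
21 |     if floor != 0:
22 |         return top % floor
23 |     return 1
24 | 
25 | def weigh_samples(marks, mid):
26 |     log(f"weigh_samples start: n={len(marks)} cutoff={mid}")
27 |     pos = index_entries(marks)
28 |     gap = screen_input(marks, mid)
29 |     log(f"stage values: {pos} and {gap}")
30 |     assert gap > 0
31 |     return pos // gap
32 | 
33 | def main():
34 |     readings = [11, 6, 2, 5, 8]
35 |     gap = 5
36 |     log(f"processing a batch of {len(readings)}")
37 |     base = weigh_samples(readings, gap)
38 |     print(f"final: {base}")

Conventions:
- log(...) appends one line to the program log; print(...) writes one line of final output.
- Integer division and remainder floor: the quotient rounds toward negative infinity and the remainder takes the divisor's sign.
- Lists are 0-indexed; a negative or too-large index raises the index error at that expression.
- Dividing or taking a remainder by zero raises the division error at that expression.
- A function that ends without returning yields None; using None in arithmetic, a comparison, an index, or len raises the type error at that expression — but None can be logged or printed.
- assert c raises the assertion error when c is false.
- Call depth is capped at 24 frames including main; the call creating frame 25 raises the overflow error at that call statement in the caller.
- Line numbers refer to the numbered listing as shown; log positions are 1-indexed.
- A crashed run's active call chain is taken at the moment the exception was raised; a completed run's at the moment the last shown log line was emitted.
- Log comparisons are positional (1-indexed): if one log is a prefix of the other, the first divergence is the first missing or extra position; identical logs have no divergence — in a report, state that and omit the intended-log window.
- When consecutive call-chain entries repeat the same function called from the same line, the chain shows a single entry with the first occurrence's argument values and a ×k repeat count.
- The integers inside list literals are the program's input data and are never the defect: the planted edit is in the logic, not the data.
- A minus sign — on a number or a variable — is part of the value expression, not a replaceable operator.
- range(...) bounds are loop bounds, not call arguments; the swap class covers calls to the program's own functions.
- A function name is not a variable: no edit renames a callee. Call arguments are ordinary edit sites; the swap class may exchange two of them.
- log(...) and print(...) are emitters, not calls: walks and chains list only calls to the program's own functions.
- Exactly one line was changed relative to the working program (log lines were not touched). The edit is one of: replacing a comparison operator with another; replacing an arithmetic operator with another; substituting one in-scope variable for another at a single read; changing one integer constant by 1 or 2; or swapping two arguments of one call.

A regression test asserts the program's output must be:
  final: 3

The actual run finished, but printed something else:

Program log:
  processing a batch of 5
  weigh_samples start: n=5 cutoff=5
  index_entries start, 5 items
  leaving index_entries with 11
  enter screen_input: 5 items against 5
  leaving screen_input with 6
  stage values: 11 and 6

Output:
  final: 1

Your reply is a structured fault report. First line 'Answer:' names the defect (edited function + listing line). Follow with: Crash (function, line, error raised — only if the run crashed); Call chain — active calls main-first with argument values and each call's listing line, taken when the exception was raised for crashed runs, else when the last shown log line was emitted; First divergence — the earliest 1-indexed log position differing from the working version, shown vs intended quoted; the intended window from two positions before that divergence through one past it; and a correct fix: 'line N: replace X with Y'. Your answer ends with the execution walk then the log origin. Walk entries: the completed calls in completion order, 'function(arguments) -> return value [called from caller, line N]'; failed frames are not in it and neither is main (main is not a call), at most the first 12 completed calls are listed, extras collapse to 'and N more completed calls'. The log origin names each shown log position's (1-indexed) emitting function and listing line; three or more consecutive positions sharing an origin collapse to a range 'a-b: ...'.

Answer: the defect is in screen_input at line 15.
Core observation: Position 6 is the first bad log line: 'leaving screen_input with 6' should read 'leaving screen_input with 3'.
Call chain: main -> weigh_samples([11, 6, 2, 5, 8], 5) (called at line 37).
First divergence: position 6 — shown 'leaving screen_input with 6', intended 'leaving screen_input with 3'.
Intended log window:
  4: leaving index_entries with 11
  5: enter screen_input: 5 items against 5
  6: leaving screen_input with 3
  7: stage values: 11 and 3
Execution walk:
  index_entries([11, 6, 2, 5, 8]) -> 11  [called from weigh_samples, line 27]
  screen_input([11, 6, 2, 5, 8], 5) -> 6  [called from weigh_samples, line 28]
  weigh_samples([11, 6, 2, 5, 8], 5) -> 1  [called from main, line 37]
Log origins:
  1: from main, line 36
  2: from weigh_samples, line 26
  3: from index_entries, line 2
  4: from index_entries, line 7
  5: from screen_input, line 11
  6: from screen_input, line 16
  7: from weigh_samples, line 29
A correct fix: line 15: replace `acc` with `top`.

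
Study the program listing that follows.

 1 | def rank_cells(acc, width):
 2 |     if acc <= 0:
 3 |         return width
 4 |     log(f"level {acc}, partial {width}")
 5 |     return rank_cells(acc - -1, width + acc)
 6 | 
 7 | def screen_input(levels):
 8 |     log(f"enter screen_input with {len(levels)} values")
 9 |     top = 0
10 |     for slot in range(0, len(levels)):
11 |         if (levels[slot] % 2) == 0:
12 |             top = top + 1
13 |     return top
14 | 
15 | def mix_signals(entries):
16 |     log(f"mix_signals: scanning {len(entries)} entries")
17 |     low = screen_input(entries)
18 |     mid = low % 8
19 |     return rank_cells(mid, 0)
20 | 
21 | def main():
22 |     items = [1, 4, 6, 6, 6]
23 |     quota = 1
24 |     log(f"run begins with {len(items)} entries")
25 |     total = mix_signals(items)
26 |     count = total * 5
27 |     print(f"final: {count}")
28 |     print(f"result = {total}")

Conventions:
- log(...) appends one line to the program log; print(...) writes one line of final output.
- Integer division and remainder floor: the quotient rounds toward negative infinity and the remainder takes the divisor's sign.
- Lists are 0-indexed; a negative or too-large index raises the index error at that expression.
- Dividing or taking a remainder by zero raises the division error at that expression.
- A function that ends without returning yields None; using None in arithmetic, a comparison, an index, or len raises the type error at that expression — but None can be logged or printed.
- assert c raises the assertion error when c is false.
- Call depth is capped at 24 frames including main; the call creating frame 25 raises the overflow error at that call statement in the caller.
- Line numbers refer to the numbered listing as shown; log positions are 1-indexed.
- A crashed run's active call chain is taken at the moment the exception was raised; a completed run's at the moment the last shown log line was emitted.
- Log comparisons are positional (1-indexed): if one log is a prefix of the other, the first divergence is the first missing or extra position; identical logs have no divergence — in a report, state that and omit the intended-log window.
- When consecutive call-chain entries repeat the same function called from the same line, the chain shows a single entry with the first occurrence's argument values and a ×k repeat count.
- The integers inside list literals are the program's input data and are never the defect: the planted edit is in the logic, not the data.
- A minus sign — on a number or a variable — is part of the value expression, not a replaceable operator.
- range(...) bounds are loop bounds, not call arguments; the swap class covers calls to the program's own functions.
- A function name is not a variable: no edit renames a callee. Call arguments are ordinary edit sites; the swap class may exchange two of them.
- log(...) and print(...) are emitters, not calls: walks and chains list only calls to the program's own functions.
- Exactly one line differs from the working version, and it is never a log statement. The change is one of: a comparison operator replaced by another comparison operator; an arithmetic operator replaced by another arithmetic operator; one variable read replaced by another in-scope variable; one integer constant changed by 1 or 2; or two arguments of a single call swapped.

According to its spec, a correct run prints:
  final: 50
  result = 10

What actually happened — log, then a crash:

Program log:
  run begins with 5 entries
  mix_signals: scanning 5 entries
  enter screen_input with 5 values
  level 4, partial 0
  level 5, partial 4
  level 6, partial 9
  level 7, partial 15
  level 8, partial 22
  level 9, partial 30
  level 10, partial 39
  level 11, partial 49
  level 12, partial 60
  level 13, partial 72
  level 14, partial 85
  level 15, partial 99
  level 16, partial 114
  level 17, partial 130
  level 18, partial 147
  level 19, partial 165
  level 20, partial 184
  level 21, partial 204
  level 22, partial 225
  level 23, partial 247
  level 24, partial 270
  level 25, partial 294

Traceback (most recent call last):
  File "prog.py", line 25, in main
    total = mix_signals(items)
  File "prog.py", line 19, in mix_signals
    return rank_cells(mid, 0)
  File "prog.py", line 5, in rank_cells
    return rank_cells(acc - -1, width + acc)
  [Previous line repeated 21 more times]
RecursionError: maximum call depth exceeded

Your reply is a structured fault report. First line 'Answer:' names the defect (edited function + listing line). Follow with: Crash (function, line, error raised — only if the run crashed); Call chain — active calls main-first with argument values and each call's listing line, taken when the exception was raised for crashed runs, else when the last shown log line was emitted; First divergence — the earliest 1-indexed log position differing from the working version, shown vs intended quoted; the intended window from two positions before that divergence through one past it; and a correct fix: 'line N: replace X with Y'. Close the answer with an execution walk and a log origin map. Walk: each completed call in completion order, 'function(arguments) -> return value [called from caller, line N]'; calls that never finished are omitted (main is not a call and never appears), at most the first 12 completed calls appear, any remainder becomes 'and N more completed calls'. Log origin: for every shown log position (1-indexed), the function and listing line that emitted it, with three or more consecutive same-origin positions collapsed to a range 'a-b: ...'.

Answer: the defect is in rank_cells at line 5.
Key observation: Position 5 is the first bad log line: 'level 5, partial 4' should read 'level 3, partial 4'.
Crash: rank_cells, line 5, RecursionError.
Call chain: main -> mix_signals([1, 4, 6, 6, 6]) (called at line 25) -> rank_cells(4, 0) (called at line 19) -> rank_cells(5, 4) (called at line 5) ×21.
First divergence: position 5 — the shown line 'level 5, partial 4' should read 'level 3, partial 4'.
Intended log window:
  3: enter screen_input with 5 values
  4: level 4, partial 0
  5: level 3, partial 4
  6: level 2, partial 7
Execution walk:
  screen_input([1, 4, 6, 6, 6]) -> 4  [called from mix_signals, line 17]
Log origins:
  1: logged in main at line 24
  2: logged in mix_signals at line 16
  3: logged in screen_input at line 8
  4-25: logged in rank_cells at line 4
A correct fix: line 5: replace `-1` with `1`.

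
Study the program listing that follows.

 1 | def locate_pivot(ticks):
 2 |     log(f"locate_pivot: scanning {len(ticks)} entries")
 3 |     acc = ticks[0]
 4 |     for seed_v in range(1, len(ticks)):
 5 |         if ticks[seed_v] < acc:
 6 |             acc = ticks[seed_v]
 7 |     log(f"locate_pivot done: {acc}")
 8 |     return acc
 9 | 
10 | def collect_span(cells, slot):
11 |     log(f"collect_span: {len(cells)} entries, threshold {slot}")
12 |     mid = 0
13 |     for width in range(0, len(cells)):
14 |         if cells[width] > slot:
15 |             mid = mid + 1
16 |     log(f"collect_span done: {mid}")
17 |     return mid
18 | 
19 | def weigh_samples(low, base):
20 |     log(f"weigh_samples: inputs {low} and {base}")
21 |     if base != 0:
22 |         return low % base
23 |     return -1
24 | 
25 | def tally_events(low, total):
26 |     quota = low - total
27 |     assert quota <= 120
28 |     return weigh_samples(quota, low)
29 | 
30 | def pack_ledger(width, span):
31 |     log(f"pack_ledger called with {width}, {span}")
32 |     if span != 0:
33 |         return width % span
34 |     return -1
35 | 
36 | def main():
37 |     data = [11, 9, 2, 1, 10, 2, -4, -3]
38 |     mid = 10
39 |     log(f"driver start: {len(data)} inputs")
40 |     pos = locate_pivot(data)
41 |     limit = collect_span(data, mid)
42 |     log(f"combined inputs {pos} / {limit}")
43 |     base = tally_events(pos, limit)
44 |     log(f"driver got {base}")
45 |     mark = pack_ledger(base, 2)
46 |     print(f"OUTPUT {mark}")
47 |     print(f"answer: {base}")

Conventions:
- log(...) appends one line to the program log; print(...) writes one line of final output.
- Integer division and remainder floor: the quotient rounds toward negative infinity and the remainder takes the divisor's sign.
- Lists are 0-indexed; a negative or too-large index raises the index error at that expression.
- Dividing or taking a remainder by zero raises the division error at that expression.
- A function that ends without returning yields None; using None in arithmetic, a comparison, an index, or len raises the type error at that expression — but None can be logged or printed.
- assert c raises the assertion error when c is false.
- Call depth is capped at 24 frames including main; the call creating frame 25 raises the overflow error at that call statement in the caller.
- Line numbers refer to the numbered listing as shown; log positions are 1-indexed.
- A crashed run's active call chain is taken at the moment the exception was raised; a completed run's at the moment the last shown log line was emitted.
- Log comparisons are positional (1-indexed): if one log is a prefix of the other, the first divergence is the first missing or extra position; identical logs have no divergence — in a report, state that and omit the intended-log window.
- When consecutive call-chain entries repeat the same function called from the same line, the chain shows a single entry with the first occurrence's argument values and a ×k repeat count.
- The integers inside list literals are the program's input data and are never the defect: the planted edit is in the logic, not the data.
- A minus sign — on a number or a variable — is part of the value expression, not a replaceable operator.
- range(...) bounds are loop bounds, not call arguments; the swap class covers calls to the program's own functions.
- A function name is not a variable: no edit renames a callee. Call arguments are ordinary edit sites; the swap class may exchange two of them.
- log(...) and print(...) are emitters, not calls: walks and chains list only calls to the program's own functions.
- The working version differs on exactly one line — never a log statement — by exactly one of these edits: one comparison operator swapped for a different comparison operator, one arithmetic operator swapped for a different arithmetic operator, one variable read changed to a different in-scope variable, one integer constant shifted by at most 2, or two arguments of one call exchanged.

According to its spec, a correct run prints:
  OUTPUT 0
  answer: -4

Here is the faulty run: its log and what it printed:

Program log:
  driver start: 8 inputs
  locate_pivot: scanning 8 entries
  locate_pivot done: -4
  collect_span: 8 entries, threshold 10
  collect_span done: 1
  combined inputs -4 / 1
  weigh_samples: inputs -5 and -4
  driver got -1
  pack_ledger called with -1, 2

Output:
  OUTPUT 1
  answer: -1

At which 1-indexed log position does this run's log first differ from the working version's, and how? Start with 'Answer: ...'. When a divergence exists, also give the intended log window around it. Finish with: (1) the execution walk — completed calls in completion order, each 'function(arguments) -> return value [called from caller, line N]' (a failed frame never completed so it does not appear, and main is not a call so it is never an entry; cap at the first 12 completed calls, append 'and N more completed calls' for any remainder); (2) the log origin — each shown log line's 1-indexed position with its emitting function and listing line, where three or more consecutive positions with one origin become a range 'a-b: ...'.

Answer: position 7 — shown 'weigh_samples: inputs -5 and -4', intended 'weigh_samples: inputs -4 and -5'.
Intended log window:
  5: collect_span done: 1
  6: combined inputs -4 / 1
  7: weigh_samples: inputs -4 and -5
  8: driver got -4
Execution walk:
  locate_pivot([11, 9, 2, 1, 10, 2, -4, -3]) -> -4  [called from main, line 40]
  collect_span([11, 9, 2, 1, 10, 2, -4, -3], 10) -> 1  [called from main, line 41]
  weigh_samples(-5, -4) -> -1  [called from tally_events, line 28]
  tally_events(-4, 1) -> -1  [called from main, line 43]
  pack_ledger(-1, 2) -> 1  [called from main, line 45]
Origin of each log line:
  1: logged in main at line 39
  2: logged in locate_pivot at line 2
  3: logged in locate_pivot at line 7
  4: logged in collect_span at line 11
  5: logged in collect_span at line 16
  6: logged in main at line 42
  7: logged in weigh_samples at line 20
  8: logged in main at line 44
  9: logged in pack_ledger at line 31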